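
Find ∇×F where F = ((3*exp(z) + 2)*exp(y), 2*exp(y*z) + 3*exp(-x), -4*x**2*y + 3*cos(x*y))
(-4*x**2 - 3*x*sin(x*y) - 2*y*exp(y*z), 8*x*y + 3*y*sin(x*y) + 3*exp(y + z), ((-3*exp(z) - 2)*exp(x + y) - 3)*exp(-x))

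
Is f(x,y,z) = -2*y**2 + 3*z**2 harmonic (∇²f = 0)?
No, ∇²f = 2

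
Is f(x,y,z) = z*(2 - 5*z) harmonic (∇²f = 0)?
No, ∇²f = -10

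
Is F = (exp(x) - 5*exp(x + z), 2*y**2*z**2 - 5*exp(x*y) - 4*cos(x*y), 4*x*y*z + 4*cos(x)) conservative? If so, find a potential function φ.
No, ∇×F = (4*z*(x - y**2), -4*y*z - 5*exp(x + z) + 4*sin(x), y*(-5*exp(x*y) + 4*sin(x*y))) ≠ 0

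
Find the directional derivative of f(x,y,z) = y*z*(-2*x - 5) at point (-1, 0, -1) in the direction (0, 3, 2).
9*sqrt(13)/13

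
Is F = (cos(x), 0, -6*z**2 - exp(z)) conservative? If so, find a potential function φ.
Yes, F is conservative. φ = -2*z**3 - exp(z) + sin(x)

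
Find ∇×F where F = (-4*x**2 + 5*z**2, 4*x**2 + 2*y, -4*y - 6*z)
(-4, 10*z, 8*x)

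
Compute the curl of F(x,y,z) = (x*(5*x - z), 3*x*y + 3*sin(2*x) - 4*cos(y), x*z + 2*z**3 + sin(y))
(cos(y), -x - z, 3*y + 6*cos(2*x))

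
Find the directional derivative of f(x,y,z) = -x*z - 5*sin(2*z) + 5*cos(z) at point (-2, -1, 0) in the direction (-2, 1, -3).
12*sqrt(14)/7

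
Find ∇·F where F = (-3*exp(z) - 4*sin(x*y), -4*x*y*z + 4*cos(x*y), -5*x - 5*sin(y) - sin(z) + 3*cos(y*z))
-4*x*z - 4*x*sin(x*y) - 3*y*sin(y*z) - 4*y*cos(x*y) - cos(z)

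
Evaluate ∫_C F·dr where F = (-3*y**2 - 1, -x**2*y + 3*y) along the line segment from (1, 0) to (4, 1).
-37/4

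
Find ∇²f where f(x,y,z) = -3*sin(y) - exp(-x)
3*sin(y) - exp(-x)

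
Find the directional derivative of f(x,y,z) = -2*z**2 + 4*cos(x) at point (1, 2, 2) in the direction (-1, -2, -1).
2*sqrt(6)*(sin(1) + 2)/3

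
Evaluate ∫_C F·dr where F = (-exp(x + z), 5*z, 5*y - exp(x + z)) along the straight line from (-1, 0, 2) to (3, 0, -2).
0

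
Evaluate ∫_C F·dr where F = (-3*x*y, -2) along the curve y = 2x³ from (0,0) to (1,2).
-26/5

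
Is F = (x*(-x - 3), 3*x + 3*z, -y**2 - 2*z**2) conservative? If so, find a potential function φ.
No, ∇×F = (-2*y - 3, 0, 3) ≠ 0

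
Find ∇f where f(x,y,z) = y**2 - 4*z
(0, 2*y, -4)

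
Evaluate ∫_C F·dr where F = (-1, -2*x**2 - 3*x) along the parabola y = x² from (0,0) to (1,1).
-4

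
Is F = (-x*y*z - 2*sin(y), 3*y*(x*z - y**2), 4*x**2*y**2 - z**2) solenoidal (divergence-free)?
No, ∇·F = 3*x*z - 9*y**2 - y*z - 2*z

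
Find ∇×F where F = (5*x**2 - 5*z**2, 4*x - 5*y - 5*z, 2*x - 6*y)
(-1, -10*z - 2, 4)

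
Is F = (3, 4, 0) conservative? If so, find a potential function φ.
Yes, F is conservative. φ = 3*x + 4*y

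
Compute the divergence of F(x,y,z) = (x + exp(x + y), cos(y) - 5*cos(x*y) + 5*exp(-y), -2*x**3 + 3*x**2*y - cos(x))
5*x*sin(x*y) + exp(x + y) - sin(y) + 1 - 5*exp(-y)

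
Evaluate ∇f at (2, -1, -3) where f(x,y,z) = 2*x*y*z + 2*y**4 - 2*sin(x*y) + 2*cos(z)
(2*cos(2) + 6, -20 - 4*cos(2), -4 + 2*sin(3))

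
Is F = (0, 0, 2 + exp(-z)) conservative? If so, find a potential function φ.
Yes, F is conservative. φ = 2*z - exp(-z)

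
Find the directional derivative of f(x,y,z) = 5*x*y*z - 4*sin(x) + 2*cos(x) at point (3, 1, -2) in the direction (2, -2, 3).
sqrt(17)*(-4*sin(3) - 8*cos(3) + 85)/17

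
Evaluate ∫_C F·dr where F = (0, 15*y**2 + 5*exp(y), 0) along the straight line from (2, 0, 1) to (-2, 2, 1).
35 + 5*exp(2)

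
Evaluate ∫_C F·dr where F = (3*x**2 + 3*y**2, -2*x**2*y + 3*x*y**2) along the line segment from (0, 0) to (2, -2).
-4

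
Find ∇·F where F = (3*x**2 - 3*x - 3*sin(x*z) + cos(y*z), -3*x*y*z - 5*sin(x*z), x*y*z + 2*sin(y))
x*y - 3*x*z + 6*x - 3*z*cos(x*z) - 3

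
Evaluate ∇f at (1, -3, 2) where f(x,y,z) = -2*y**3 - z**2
(0, -54, -4)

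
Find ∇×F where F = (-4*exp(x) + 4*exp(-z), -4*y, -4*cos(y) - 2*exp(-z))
(4*sin(y), -4*exp(-z), 0)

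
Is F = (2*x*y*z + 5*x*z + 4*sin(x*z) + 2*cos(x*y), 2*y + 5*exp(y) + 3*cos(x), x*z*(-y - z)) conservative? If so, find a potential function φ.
No, ∇×F = (-x*z, 2*x*y + 4*x*cos(x*z) + 5*x + z*(y + z), -2*x*z + 2*x*sin(x*y) - 3*sin(x)) ≠ 0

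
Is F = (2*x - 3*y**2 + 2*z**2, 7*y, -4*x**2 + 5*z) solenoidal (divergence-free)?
No, ∇·F = 14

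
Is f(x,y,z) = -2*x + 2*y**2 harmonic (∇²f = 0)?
No, ∇²f = 4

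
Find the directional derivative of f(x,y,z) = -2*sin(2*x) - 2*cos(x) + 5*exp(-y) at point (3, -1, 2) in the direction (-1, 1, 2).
sqrt(6)*(-5*E - 2*sin(3) + 4*cos(6))/6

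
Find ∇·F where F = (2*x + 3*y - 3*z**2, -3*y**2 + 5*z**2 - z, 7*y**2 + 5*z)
7 - 6*y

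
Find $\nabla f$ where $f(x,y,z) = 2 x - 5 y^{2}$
(2, -10*y, 0)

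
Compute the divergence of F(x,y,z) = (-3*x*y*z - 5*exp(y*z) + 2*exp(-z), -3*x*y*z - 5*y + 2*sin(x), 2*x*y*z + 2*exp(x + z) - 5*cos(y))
2*x*y - 3*x*z - 3*y*z + 2*exp(x + z) - 5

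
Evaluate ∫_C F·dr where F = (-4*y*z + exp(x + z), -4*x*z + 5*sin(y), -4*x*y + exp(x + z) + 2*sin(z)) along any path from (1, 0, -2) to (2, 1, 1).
-7*cos(1) - 3 + 2*cos(2) - exp(-1) + exp(3)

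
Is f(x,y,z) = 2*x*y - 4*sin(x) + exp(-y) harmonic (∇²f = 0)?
No, ∇²f = 4*sin(x) + exp(-y)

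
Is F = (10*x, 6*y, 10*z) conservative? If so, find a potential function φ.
Yes, F is conservative. φ = 5*x**2 + 3*y**2 + 5*z**2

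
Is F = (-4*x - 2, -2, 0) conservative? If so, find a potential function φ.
Yes, F is conservative. φ = -2*x**2 - 2*x - 2*y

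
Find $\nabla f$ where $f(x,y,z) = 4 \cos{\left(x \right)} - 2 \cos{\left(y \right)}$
(-4*sin(x), 2*sin(y), 0)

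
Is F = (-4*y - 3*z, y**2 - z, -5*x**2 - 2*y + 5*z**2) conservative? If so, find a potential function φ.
No, ∇×F = (-1, 10*x - 3, 4) ≠ 0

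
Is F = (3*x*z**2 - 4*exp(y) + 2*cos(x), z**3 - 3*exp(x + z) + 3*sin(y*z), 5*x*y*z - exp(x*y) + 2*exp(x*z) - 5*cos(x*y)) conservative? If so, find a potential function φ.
No, ∇×F = (5*x*z - x*exp(x*y) + 5*x*sin(x*y) - 3*y*cos(y*z) - 3*z**2 + 3*exp(x + z), 6*x*z - 5*y*z + y*exp(x*y) - 5*y*sin(x*y) - 2*z*exp(x*z), 4*exp(y) - 3*exp(x + z)) ≠ 0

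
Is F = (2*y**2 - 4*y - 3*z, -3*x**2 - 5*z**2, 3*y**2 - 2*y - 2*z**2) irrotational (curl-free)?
No, ∇×F = (6*y + 10*z - 2, -3, -6*x - 4*y + 4)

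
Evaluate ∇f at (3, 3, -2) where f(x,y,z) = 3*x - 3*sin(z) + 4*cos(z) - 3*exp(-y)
(3, 3*exp(-3), -3*cos(2) + 4*sin(2))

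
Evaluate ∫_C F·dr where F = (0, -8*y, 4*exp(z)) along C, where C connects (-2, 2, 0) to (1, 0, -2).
4*exp(-2) + 12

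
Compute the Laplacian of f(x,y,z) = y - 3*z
0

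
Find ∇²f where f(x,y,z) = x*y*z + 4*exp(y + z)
8*exp(y + z)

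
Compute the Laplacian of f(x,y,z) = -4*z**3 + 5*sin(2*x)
-24*z - 20*sin(2*x)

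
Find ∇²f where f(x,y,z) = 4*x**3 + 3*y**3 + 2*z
24*x + 18*y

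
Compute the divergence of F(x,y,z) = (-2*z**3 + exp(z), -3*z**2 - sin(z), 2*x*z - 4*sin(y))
2*x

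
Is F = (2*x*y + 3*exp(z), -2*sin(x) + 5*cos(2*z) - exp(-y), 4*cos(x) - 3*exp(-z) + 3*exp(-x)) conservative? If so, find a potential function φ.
No, ∇×F = (10*sin(2*z), 3*exp(z) + 4*sin(x) + 3*exp(-x), -2*x - 2*cos(x)) ≠ 0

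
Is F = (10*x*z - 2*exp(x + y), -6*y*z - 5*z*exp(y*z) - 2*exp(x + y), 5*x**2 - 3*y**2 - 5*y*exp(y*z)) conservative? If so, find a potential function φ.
Yes, F is conservative. φ = 5*x**2*z - 3*y**2*z - 5*exp(y*z) - 2*exp(x + y)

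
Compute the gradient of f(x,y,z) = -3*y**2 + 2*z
(0, -6*y, 2)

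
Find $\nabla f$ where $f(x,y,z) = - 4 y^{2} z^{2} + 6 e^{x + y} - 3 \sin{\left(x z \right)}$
(-3*z*cos(x*z) + 6*exp(x + y), -8*y*z**2 + 6*exp(x + y), -3*x*cos(x*z) - 8*y**2*z)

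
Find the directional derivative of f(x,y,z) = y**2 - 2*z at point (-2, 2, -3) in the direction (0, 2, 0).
4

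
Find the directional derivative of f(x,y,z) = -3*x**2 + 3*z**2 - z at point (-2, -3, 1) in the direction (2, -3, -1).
19*sqrt(14)/14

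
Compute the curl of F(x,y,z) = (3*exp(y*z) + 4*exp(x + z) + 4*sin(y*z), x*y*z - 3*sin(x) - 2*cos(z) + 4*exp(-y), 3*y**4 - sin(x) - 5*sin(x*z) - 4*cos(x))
(-x*y + 12*y**3 - 2*sin(z), 3*y*exp(y*z) + 4*y*cos(y*z) + 5*z*cos(x*z) + 4*exp(x + z) - 4*sin(x) + cos(x), y*z - 3*z*exp(y*z) - 4*z*cos(y*z) - 3*cos(x))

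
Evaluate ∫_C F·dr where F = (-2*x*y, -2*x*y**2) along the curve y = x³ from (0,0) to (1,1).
-1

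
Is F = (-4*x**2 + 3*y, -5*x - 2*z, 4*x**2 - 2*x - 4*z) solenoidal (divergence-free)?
No, ∇·F = -8*x - 4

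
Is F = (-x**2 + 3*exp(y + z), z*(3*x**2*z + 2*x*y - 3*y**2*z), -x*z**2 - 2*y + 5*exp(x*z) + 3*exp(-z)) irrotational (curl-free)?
No, ∇×F = (-6*x**2*z - 2*x*y + 6*y**2*z - 2, z**2 - 5*z*exp(x*z) + 3*exp(y + z), 2*z*(3*x*z + y) - 3*exp(y + z))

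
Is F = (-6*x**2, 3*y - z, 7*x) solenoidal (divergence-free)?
No, ∇·F = 3 - 12*x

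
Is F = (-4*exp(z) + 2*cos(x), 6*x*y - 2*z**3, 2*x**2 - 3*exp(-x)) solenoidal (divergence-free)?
No, ∇·F = 6*x - 2*sin(x)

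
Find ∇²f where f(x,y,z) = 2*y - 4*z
0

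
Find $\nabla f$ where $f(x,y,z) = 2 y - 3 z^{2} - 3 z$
(0, 2, -6*z - 3)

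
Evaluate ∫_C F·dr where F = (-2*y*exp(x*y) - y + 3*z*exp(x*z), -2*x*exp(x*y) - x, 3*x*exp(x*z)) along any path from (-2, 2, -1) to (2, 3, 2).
-2*exp(6) - 3*exp(2) - 10 + 2*exp(-4) + 3*exp(4)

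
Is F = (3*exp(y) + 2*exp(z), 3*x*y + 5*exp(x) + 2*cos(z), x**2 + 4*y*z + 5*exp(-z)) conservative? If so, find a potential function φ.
No, ∇×F = (4*z + 2*sin(z), -2*x + 2*exp(z), 3*y + 5*exp(x) - 3*exp(y)) ≠ 0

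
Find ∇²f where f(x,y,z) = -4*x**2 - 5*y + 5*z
-8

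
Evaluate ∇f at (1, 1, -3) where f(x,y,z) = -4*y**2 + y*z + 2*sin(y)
(0, -11 + 2*cos(1), 1)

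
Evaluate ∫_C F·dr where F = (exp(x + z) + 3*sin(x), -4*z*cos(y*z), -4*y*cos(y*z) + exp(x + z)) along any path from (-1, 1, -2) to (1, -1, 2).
2*sinh(3)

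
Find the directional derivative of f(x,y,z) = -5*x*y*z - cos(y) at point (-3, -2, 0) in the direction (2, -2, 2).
sqrt(3)*(-30 + sin(2))/3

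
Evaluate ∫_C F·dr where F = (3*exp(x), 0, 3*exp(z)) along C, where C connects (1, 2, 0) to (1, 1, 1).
-3 + 3*E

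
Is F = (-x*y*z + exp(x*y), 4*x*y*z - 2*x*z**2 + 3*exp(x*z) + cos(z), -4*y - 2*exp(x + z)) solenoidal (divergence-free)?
No, ∇·F = 4*x*z - y*z + y*exp(x*y) - 2*exp(x + z)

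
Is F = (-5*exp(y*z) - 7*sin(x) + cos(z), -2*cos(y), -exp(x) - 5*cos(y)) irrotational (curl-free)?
No, ∇×F = (5*sin(y), -5*y*exp(y*z) + exp(x) - sin(z), 5*z*exp(y*z))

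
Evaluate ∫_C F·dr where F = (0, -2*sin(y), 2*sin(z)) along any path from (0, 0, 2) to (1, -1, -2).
-2 + 2*cos(1)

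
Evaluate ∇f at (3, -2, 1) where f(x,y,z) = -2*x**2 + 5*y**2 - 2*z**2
(-12, -20, -4)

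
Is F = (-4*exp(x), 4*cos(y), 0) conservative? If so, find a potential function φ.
Yes, F is conservative. φ = -4*exp(x) + 4*sin(y)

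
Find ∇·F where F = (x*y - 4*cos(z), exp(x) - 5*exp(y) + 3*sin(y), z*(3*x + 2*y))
3*x + 3*y - 5*exp(y) + 3*cos(y)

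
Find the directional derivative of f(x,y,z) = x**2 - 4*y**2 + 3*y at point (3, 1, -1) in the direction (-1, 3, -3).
-21*sqrt(19)/19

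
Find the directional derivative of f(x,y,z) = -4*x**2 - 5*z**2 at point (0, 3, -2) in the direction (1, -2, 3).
30*sqrt(14)/7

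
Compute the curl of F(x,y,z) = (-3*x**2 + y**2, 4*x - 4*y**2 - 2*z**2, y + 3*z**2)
(4*z + 1, 0, 4 - 2*y)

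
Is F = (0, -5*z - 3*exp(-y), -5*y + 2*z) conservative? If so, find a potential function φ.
Yes, F is conservative. φ = -5*y*z + z**2 + 3*exp(-y)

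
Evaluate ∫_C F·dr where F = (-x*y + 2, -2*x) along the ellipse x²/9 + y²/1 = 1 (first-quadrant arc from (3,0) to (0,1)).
-3*pi/2 - 3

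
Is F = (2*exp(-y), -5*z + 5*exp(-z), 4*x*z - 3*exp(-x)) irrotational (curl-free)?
No, ∇×F = (5 + 5*exp(-z), -4*z - 3*exp(-x), 2*exp(-y))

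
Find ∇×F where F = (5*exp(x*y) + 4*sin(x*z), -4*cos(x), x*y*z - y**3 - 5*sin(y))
(x*z - 3*y**2 - 5*cos(y), 4*x*cos(x*z) - y*z, -5*x*exp(x*y) + 4*sin(x))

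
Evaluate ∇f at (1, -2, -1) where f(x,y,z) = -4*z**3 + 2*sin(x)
(2*cos(1), 0, -12)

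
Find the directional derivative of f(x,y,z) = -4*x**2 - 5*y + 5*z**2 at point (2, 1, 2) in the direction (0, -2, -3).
-50*sqrt(13)/13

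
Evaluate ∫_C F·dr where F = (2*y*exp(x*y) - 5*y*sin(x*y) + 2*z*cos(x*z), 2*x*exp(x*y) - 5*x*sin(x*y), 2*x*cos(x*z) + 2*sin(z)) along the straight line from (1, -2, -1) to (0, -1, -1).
-2*exp(-2) + 2*sin(1) - 5*cos(2) + 7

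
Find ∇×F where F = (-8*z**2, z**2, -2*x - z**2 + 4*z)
(-2*z, 2 - 16*z, 0)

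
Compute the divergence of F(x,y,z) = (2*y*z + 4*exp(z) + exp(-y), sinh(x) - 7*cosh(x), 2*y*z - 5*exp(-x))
2*y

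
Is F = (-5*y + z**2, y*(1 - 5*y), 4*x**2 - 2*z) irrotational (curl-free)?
No, ∇×F = (0, -8*x + 2*z, 5)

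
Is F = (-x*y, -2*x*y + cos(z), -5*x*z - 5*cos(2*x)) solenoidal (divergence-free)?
No, ∇·F = -7*x - y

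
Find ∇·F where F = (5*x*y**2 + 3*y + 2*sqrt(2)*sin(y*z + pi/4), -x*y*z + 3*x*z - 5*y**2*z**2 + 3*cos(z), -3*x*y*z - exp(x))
-3*x*y - x*z + 5*y**2 - 10*y*z**2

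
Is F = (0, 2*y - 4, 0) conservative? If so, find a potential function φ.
Yes, F is conservative. φ = y*(y - 4)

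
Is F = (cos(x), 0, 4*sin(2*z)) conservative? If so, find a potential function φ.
Yes, F is conservative. φ = sin(x) - 2*cos(2*z)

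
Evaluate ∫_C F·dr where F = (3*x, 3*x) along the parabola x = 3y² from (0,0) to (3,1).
33/2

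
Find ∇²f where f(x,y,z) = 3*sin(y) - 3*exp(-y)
-3*sin(y) - 3*exp(-y)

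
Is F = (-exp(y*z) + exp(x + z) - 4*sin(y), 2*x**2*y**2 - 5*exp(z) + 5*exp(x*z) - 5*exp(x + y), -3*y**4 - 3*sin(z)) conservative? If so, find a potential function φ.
No, ∇×F = (-5*x*exp(x*z) - 12*y**3 + 5*exp(z), -y*exp(y*z) + exp(x + z), 4*x*y**2 + 5*z*exp(x*z) + z*exp(y*z) - 5*exp(x + y) + 4*cos(y)) ≠ 0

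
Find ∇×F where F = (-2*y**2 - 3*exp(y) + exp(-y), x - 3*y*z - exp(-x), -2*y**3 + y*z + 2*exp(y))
(-6*y**2 + 3*y + z + 2*exp(y), 0, 4*y + 3*exp(y) + 1 + exp(-y) + exp(-x))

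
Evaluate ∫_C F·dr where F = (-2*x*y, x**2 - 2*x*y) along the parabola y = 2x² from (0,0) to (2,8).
-512/5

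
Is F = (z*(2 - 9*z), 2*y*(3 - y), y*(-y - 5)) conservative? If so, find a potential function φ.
No, ∇×F = (-2*y - 5, 2 - 18*z, 0) ≠ 0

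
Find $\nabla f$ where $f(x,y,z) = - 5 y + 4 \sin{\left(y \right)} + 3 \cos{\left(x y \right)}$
(-3*y*sin(x*y), -3*x*sin(x*y) + 4*cos(y) - 5, 0)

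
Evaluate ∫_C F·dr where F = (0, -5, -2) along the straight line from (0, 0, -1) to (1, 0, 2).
-6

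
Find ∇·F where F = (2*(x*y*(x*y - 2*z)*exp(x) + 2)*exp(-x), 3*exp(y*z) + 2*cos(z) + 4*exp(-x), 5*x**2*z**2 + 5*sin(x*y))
10*x**2*z + 4*x*y**2 - 4*y*z + 3*z*exp(y*z) - 4*exp(-x)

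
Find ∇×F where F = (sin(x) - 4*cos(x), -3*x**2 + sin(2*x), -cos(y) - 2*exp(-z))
(sin(y), 0, -6*x + 2*cos(2*x))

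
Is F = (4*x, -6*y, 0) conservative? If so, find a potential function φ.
Yes, F is conservative. φ = 2*x**2 - 3*y**2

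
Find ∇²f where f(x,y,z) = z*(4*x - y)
0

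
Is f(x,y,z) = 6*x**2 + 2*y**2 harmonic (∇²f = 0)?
No, ∇²f = 16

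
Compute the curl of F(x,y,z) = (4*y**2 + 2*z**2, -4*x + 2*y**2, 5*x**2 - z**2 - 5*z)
(0, -10*x + 4*z, -8*y - 4)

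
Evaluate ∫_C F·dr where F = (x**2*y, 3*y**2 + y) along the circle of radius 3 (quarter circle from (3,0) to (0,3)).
63/2 - 81*pi/16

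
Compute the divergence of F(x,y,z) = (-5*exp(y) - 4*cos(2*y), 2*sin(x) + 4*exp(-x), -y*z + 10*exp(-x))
-y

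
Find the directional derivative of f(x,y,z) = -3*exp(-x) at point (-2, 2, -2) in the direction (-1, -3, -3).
-3*sqrt(19)*exp(2)/19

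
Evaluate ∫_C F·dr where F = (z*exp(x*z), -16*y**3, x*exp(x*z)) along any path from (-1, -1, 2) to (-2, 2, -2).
-60 - exp(-2) + exp(4)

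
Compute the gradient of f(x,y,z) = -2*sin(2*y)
(0, -4*cos(2*y), 0)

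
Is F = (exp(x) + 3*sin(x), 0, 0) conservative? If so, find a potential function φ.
Yes, F is conservative. φ = exp(x) - 3*cos(x)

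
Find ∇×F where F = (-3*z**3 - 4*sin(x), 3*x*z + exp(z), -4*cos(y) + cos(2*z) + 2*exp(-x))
(-3*x - exp(z) + 4*sin(y), -9*z**2 + 2*exp(-x), 3*z)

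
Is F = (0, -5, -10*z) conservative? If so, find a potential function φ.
Yes, F is conservative. φ = -5*y - 5*z**2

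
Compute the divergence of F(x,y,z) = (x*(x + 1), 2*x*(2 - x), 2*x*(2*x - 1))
2*x + 1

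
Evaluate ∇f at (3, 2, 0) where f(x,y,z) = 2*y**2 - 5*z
(0, 8, -5)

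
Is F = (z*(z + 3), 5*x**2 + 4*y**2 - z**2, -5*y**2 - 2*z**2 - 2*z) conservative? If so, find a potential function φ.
No, ∇×F = (-10*y + 2*z, 2*z + 3, 10*x) ≠ 0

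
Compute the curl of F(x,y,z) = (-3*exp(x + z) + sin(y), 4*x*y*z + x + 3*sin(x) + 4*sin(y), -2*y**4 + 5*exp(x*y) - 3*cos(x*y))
(-4*x*y + 5*x*exp(x*y) + 3*x*sin(x*y) - 8*y**3, -5*y*exp(x*y) - 3*y*sin(x*y) - 3*exp(x + z), 4*y*z + 3*cos(x) - cos(y) + 1)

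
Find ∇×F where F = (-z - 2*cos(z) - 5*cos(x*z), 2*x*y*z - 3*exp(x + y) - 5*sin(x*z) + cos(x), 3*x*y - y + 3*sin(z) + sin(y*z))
(-2*x*y + 5*x*cos(x*z) + 3*x + z*cos(y*z) - 1, 5*x*sin(x*z) - 3*y + 2*sin(z) - 1, 2*y*z - 5*z*cos(x*z) - 3*exp(x + y) - sin(x))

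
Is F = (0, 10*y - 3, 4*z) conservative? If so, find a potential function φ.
Yes, F is conservative. φ = 5*y**2 - 3*y + 2*z**2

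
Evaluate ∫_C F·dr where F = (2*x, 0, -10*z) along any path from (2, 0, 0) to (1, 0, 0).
-3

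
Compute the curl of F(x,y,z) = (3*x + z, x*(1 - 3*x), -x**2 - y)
(-1, 2*x + 1, 1 - 6*x)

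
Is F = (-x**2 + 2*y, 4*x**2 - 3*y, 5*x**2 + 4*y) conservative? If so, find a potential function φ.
No, ∇×F = (4, -10*x, 8*x - 2) ≠ 0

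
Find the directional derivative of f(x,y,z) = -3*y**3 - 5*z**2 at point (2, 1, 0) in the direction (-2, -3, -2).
27*sqrt(17)/17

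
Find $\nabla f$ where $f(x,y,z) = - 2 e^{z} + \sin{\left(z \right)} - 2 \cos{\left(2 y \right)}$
(0, 4*sin(2*y), -2*exp(z) + cos(z))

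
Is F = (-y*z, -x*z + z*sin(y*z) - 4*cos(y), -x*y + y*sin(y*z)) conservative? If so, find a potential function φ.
Yes, F is conservative. φ = -x*y*z - 4*sin(y) - cos(y*z)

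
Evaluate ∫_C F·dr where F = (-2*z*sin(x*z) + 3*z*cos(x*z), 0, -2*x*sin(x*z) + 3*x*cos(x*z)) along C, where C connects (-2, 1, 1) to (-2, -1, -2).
3*sin(4) + 2*cos(4) - 2*cos(2) + 3*sin(2)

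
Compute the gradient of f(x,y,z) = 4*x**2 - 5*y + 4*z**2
(8*x, -5, 8*z)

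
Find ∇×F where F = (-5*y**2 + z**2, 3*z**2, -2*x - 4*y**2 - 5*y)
(-8*y - 6*z - 5, 2*z + 2, 10*y)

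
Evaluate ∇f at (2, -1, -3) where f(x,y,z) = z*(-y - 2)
(0, 3, -1)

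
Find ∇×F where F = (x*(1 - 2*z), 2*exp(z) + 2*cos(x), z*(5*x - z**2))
(-2*exp(z), -2*x - 5*z, -2*sin(x))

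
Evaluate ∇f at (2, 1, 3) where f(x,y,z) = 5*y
(0, 5, 0)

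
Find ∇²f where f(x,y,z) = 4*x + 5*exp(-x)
5*exp(-x)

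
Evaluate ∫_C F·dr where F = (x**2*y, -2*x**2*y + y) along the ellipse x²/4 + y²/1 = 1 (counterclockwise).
-2*pi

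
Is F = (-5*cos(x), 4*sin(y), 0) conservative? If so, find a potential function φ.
Yes, F is conservative. φ = -5*sin(x) - 4*cos(y)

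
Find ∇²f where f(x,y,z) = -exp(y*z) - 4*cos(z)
-y**2*exp(y*z) - z**2*exp(y*z) + 4*cos(z)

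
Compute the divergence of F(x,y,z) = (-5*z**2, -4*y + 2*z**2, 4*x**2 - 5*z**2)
-10*z - 4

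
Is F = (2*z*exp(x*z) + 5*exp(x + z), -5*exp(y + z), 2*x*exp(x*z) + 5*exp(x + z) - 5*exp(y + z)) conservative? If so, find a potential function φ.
Yes, F is conservative. φ = 2*exp(x*z) + 5*exp(x + z) - 5*exp(y + z)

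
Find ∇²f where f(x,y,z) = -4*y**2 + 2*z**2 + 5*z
-4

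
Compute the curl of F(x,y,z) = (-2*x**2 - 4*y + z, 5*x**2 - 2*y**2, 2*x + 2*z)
(0, -1, 10*x + 4)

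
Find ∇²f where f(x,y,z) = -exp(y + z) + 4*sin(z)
-2*exp(y + z) - 4*sin(z)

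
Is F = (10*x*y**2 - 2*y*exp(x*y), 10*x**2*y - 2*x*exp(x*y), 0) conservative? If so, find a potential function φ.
Yes, F is conservative. φ = 5*x**2*y**2 - 2*exp(x*y)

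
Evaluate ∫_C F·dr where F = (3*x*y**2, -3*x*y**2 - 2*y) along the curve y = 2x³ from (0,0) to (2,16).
-36224/5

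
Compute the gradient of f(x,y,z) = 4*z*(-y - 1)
(0, -4*z, -4*y - 4)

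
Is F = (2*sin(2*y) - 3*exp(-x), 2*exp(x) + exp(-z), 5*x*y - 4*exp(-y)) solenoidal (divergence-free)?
No, ∇·F = 3*exp(-x)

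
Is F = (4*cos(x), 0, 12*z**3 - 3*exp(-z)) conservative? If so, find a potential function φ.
Yes, F is conservative. φ = 3*z**4 + 4*sin(x) + 3*exp(-z)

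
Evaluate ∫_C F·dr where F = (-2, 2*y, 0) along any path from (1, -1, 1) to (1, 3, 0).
8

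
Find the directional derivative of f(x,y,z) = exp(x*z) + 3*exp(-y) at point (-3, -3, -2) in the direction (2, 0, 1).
-7*sqrt(5)*exp(6)/5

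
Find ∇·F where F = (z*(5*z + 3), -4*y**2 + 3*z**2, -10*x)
-8*y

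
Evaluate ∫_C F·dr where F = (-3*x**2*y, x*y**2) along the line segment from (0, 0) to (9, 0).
0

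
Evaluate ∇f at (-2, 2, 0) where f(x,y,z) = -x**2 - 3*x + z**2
(1, 0, 0)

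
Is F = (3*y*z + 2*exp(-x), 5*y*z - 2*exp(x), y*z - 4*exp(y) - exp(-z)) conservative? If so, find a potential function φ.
No, ∇×F = (-5*y + z - 4*exp(y), 3*y, -3*z - 2*exp(x)) ≠ 0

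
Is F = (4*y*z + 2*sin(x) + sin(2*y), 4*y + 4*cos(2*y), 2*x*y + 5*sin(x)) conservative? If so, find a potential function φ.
No, ∇×F = (2*x, 2*y - 5*cos(x), -4*z - 2*cos(2*y)) ≠ 0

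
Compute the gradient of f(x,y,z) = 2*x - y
(2, -1, 0)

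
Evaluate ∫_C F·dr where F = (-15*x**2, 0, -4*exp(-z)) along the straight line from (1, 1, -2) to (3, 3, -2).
-130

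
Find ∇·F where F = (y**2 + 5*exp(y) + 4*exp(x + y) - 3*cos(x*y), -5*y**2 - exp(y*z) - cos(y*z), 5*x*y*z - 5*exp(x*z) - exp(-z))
5*x*y - 5*x*exp(x*z) + 3*y*sin(x*y) - 10*y - z*exp(y*z) + z*sin(y*z) + 4*exp(x + y) + exp(-z)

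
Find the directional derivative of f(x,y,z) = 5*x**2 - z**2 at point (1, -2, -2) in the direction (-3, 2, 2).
-22*sqrt(17)/17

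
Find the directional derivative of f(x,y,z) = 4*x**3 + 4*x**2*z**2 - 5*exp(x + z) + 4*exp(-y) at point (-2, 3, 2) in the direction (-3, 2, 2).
sqrt(17)*(-8 + 181*exp(3))*exp(-3)/17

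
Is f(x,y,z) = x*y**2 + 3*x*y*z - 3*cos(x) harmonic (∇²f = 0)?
No, ∇²f = 2*x + 3*cos(x)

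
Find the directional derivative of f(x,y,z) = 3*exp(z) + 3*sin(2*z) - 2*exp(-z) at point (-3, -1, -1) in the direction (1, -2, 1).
sqrt(6)*(6*cos(2) - sinh(1) + 5*cosh(1))/6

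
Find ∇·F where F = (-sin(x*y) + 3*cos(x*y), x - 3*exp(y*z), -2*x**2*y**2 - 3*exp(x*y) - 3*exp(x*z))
-3*x*exp(x*z) - 3*y*sin(x*y) - y*cos(x*y) - 3*z*exp(y*z)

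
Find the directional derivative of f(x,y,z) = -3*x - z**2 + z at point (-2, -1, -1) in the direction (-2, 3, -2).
0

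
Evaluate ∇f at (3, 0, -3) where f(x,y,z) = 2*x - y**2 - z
(2, 0, -1)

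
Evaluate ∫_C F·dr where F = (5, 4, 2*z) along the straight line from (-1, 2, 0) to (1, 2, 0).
10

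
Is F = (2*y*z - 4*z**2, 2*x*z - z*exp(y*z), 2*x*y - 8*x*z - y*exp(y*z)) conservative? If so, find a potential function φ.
Yes, F is conservative. φ = 2*x*y*z - 4*x*z**2 - exp(y*z)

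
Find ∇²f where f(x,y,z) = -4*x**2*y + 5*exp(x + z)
-8*y + 10*exp(x + z)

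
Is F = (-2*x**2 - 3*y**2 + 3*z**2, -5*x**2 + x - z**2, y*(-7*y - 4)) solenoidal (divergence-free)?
No, ∇·F = -4*x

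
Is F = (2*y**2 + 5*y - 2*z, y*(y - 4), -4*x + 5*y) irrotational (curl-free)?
No, ∇×F = (5, 2, -4*y - 5)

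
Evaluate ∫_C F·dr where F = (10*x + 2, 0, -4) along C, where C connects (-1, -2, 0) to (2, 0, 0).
21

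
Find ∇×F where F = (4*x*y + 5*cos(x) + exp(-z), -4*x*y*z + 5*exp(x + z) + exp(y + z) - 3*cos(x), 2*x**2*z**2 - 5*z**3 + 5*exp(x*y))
(4*x*y + 5*x*exp(x*y) - 5*exp(x + z) - exp(y + z), -4*x*z**2 - 5*y*exp(x*y) - exp(-z), -4*x - 4*y*z + 5*exp(x + z) + 3*sin(x))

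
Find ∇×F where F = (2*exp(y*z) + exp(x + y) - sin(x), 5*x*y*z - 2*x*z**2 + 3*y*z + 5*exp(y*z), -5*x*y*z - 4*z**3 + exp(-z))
(-5*x*y - x*z - 5*y*exp(y*z) - 3*y, y*(5*z + 2*exp(y*z)), 5*y*z - 2*z**2 - 2*z*exp(y*z) - exp(x + y))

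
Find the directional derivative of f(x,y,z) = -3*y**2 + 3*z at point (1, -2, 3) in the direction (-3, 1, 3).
21*sqrt(19)/19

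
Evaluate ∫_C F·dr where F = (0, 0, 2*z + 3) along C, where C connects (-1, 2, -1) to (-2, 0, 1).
6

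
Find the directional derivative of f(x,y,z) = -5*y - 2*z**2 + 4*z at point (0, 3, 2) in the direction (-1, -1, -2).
13*sqrt(6)/6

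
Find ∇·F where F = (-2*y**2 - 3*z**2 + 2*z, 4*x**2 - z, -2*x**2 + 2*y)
0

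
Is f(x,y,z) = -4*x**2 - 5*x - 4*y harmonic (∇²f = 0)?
No, ∇²f = -8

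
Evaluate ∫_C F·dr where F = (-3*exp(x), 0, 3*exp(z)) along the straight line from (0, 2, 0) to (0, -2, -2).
-3 + 3*exp(-2)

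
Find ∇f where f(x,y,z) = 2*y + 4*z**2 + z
(0, 2, 8*z + 1)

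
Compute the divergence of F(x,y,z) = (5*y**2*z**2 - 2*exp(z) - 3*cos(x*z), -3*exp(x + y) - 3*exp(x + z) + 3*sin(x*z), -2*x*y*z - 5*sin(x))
-2*x*y + 3*z*sin(x*z) - 3*exp(x + y)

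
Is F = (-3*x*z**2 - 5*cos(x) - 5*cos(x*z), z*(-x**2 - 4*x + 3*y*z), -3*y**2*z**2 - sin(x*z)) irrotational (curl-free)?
No, ∇×F = (x**2 + 4*x - 6*y*z**2 - 6*y*z, -6*x*z + 5*x*sin(x*z) + z*cos(x*z), -2*z*(x + 2))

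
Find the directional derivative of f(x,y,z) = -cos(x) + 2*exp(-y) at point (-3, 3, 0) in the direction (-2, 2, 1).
-4*exp(-3)/3 + 2*sin(3)/3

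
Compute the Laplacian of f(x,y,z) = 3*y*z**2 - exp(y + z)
6*y - 2*exp(y + z)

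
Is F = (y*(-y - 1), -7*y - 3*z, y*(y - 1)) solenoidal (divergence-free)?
No, ∇·F = -7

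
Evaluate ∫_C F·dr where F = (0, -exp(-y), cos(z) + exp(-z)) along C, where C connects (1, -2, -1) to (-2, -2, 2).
-exp(-2) + sin(1) + sin(2) + E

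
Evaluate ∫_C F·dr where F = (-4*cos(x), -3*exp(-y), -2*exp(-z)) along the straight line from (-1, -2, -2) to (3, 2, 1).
-5*exp(2) - 4*sin(1) - 4*sin(3) + 3*exp(-2) + 2*exp(-1)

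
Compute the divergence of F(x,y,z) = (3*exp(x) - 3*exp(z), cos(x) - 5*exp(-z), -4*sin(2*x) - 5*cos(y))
3*exp(x)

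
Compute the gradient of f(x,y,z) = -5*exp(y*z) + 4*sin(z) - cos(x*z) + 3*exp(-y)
(z*sin(x*z), -5*z*exp(y*z) - 3*exp(-y), x*sin(x*z) - 5*y*exp(y*z) + 4*cos(z))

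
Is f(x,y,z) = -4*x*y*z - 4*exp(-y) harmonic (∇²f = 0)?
No, ∇²f = -4*exp(-y)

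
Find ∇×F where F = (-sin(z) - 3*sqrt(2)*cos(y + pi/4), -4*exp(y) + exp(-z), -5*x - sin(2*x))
(exp(-z), 2*cos(2*x) - cos(z) + 5, -3*sqrt(2)*sin(y + pi/4))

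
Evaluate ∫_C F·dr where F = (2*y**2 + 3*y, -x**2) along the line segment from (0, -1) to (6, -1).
-6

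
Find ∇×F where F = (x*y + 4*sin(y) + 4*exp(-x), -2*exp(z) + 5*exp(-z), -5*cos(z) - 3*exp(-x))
(2*exp(z) + 5*exp(-z), -3*exp(-x), -x - 4*cos(y))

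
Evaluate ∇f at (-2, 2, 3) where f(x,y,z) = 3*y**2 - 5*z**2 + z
(0, 12, -29)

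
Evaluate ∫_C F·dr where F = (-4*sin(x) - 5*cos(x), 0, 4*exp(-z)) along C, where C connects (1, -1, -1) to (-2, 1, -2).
-4*exp(2) - 4*cos(1) + 4*cos(2) + 5*sin(1) + 5*sin(2) + 4*E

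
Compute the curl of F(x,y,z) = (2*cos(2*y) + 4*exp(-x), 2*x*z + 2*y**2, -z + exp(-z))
(-2*x, 0, 2*z + 4*sin(2*y))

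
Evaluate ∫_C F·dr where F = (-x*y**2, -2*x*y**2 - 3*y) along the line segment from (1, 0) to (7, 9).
-7371/2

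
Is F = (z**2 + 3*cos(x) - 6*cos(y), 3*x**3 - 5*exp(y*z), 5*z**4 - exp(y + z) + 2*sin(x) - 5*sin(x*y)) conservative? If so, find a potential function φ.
No, ∇×F = (-5*x*cos(x*y) + 5*y*exp(y*z) - exp(y + z), 5*y*cos(x*y) + 2*z - 2*cos(x), 9*x**2 - 6*sin(y)) ≠ 0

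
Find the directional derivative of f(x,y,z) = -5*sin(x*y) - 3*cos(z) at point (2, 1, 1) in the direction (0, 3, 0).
-10*cos(2)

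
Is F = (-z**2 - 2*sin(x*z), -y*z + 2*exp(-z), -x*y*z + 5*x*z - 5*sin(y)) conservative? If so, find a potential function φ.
No, ∇×F = (-x*z + y - 5*cos(y) + 2*exp(-z), -2*x*cos(x*z) + y*z - 7*z, 0) ≠ 0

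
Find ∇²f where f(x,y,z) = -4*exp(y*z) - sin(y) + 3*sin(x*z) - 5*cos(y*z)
-3*x**2*sin(x*z) - 4*y**2*exp(y*z) + 5*y**2*cos(y*z) - 4*z**2*exp(y*z) - 3*z**2*sin(x*z) + 5*z**2*cos(y*z) + sin(y)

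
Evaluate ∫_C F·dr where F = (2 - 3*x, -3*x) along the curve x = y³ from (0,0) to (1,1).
-1/4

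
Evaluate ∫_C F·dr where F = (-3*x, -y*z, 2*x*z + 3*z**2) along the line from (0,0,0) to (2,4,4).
58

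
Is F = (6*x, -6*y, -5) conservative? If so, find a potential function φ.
Yes, F is conservative. φ = 3*x**2 - 3*y**2 - 5*z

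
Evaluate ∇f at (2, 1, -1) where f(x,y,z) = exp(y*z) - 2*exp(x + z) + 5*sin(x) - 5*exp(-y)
(-2*E + 5*cos(2), 4*exp(-1), (1 - 2*exp(2))*exp(-1))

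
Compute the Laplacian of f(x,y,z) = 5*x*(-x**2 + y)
-30*x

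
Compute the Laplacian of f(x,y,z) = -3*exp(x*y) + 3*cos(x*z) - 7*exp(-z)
(-3*(x**2*exp(x*y) + x**2*cos(x*z) + y**2*exp(x*y) + z**2*cos(x*z))*exp(z) - 7)*exp(-z)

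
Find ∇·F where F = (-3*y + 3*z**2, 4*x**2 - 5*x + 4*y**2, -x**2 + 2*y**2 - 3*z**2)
8*y - 6*z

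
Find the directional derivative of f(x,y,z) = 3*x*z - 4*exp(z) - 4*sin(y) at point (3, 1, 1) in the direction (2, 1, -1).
sqrt(6)*(-3 - 4*cos(1) + 4*E)/6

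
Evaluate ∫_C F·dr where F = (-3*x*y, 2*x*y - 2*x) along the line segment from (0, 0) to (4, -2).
152/3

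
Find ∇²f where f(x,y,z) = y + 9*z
0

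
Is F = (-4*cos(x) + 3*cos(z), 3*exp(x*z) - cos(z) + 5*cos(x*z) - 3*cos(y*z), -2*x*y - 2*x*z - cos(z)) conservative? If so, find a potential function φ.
No, ∇×F = (-3*x*exp(x*z) + 5*x*sin(x*z) - 2*x - 3*y*sin(y*z) - sin(z), 2*y + 2*z - 3*sin(z), z*(3*exp(x*z) - 5*sin(x*z))) ≠ 0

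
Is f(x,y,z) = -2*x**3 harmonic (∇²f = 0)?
No, ∇²f = -12*x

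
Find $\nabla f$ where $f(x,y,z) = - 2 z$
(0, 0, -2)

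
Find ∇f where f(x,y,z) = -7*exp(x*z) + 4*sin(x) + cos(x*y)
(-y*sin(x*y) - 7*z*exp(x*z) + 4*cos(x), -x*sin(x*y), -7*x*exp(x*z))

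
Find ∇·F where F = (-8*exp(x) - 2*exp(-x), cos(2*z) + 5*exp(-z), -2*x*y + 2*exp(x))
-8*exp(x) + 2*exp(-x)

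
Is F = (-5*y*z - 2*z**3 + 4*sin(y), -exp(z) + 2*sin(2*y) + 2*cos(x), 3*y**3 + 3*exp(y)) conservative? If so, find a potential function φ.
No, ∇×F = (9*y**2 + 3*exp(y) + exp(z), -5*y - 6*z**2, 5*z - 2*sin(x) - 4*cos(y)) ≠ 0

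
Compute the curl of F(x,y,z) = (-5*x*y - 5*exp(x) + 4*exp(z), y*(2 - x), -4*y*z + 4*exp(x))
(-4*z, -4*exp(x) + 4*exp(z), 5*x - y)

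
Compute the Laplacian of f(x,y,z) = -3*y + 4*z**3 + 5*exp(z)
24*z + 5*exp(z)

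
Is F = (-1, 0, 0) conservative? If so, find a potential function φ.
Yes, F is conservative. φ = -x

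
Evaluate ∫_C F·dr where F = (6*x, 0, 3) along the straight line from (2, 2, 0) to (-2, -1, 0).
0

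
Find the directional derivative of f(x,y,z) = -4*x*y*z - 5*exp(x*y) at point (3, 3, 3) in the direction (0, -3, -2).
45*sqrt(13)*(4 + exp(9))/13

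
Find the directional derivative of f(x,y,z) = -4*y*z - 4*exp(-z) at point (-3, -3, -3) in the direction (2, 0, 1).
4*sqrt(5)*(3 + exp(3))/5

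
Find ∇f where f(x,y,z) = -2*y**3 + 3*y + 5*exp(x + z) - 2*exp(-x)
((5*exp(2*x + z) + 2)*exp(-x), 3 - 6*y**2, 5*exp(x + z))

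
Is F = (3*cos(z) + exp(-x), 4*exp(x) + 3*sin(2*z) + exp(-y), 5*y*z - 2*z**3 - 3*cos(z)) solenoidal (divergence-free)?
No, ∇·F = 5*y - 6*z**2 + 3*sin(z) - exp(-y) - exp(-x)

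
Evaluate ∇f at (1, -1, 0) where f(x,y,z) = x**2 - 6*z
(2, 0, -6)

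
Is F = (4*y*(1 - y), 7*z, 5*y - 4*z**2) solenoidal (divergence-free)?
No, ∇·F = -8*z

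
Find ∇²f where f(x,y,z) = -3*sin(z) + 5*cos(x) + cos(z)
3*sin(z) - 5*cos(x) - cos(z)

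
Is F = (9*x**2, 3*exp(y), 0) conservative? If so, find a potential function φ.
Yes, F is conservative. φ = 3*x**3 + 3*exp(y)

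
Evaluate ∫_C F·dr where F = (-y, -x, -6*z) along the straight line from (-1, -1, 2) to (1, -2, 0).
15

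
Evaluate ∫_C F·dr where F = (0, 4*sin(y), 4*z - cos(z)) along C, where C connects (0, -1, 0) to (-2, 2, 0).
-4*cos(2) + 4*cos(1)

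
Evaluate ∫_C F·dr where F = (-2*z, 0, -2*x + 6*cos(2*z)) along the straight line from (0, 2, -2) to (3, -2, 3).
-18 + 3*sin(4) + 3*sin(6)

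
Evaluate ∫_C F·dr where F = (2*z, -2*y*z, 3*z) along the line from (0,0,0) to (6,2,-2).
-2/3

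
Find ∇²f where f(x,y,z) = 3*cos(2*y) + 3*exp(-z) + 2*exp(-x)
-12*cos(2*y) + 3*exp(-z) + 2*exp(-x)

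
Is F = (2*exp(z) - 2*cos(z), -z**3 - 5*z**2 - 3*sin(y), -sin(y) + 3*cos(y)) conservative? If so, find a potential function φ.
No, ∇×F = (3*z**2 + 10*z - 3*sin(y) - cos(y), 2*exp(z) + 2*sin(z), 0) ≠ 0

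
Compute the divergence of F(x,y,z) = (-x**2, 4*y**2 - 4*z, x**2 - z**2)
-2*x + 8*y - 2*z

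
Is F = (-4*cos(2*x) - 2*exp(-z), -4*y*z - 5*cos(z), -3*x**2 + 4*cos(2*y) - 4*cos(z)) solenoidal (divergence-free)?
No, ∇·F = -4*z + 8*sin(2*x) + 4*sin(z)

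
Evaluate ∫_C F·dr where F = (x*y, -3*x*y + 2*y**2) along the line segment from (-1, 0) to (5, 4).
20/3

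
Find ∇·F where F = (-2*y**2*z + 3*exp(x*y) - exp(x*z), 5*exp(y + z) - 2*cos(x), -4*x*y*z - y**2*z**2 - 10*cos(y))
-4*x*y - 2*y**2*z + 3*y*exp(x*y) - z*exp(x*z) + 5*exp(y + z)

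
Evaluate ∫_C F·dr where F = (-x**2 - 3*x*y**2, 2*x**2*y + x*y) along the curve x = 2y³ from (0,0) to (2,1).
-173/30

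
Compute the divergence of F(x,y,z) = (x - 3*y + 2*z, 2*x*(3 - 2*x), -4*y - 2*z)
-1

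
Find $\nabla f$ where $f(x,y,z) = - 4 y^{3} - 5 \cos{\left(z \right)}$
(0, -12*y**2, 5*sin(z))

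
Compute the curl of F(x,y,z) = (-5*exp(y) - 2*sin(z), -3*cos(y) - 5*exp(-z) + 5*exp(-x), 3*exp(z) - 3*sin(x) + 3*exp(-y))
(-5*exp(-z) - 3*exp(-y), 3*cos(x) - 2*cos(z), 5*exp(y) - 5*exp(-x))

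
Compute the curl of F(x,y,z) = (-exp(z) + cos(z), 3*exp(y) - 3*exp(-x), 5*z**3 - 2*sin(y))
(-2*cos(y), -exp(z) - sin(z), 3*exp(-x))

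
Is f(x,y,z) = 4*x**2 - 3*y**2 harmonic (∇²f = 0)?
No, ∇²f = 2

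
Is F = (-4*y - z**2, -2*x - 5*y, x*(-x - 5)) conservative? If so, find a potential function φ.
No, ∇×F = (0, 2*x - 2*z + 5, 2) ≠ 0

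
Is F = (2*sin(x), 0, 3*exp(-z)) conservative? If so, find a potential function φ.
Yes, F is conservative. φ = -2*cos(x) - 3*exp(-z)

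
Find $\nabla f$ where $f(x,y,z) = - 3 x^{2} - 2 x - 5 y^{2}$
(-6*x - 2, -10*y, 0)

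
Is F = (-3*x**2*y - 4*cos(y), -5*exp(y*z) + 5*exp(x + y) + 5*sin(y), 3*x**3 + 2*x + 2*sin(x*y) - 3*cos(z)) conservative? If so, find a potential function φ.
No, ∇×F = (2*x*cos(x*y) + 5*y*exp(y*z), -9*x**2 - 2*y*cos(x*y) - 2, 3*x**2 + 5*exp(x + y) - 4*sin(y)) ≠ 0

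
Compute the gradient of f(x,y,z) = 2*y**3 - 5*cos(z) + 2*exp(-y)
(0, 6*y**2 - 2*exp(-y), 5*sin(z))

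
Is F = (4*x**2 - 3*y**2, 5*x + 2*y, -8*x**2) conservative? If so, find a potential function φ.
No, ∇×F = (0, 16*x, 6*y + 5) ≠ 0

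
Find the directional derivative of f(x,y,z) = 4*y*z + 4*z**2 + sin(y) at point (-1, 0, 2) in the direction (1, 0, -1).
-8*sqrt(2)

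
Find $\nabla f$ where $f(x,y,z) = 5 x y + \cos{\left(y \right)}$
(5*y, 5*x - sin(y), 0)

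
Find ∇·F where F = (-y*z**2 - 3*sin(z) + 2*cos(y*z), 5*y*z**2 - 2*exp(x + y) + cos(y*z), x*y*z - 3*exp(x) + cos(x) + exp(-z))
x*y + 5*z**2 - z*sin(y*z) - 2*exp(x + y) - exp(-z)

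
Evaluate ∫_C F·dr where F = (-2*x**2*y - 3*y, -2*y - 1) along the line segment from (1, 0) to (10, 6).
-3012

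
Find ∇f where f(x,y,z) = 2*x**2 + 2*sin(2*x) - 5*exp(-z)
(4*x + 4*cos(2*x), 0, 5*exp(-z))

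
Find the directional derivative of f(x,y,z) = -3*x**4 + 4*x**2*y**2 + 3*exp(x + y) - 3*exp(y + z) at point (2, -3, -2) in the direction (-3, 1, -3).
6*sqrt(19)*(-40*exp(5) - exp(4) + 1)*exp(-5)/19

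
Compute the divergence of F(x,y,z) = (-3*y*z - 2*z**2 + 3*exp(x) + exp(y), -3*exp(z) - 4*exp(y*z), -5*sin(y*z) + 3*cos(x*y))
-5*y*cos(y*z) - 4*z*exp(y*z) + 3*exp(x)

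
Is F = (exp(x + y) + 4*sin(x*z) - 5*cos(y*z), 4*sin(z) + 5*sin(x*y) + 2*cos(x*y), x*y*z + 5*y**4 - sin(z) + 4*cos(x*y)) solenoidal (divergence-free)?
No, ∇·F = x*y - 2*x*sin(x*y) + 5*x*cos(x*y) + 4*z*cos(x*z) + exp(x + y) - cos(z)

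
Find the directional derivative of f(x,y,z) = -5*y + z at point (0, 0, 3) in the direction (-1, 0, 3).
3*sqrt(10)/10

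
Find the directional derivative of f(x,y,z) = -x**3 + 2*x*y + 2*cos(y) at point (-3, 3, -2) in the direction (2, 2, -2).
-sqrt(3)*(2*sin(3) + 27)/3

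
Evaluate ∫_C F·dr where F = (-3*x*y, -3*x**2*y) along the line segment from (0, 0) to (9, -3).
-1215/4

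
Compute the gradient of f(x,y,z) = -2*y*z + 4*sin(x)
(4*cos(x), -2*z, -2*y)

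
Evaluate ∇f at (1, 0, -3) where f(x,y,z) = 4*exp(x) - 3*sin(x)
(-3*cos(1) + 4*E, 0, 0)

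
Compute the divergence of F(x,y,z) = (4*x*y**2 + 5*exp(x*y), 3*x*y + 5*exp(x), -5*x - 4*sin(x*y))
3*x + 4*y**2 + 5*y*exp(x*y)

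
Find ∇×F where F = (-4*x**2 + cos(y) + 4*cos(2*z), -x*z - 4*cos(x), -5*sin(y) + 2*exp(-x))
(x - 5*cos(y), -8*sin(2*z) + 2*exp(-x), -z + 4*sin(x) + sin(y))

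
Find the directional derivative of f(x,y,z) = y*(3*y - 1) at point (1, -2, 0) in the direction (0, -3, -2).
3*sqrt(13)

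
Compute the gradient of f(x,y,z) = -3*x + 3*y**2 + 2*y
(-3, 6*y + 2, 0)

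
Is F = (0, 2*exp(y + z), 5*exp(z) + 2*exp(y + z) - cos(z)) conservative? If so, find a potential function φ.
Yes, F is conservative. φ = 5*exp(z) + 2*exp(y + z) - sin(z)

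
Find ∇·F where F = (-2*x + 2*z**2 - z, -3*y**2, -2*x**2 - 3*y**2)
-6*y - 2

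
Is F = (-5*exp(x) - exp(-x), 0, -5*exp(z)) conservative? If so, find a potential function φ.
Yes, F is conservative. φ = -5*exp(x) - 5*exp(z) + exp(-x)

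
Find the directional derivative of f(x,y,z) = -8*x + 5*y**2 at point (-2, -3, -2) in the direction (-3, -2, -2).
84*sqrt(17)/17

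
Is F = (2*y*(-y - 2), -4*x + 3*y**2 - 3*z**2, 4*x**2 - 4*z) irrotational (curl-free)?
No, ∇×F = (6*z, -8*x, 4*y)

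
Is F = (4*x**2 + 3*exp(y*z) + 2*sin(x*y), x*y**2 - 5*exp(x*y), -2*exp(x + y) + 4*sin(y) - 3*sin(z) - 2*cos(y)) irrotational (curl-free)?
No, ∇×F = (-2*exp(x + y) + 2*sin(y) + 4*cos(y), 3*y*exp(y*z) + 2*exp(x + y), -2*x*cos(x*y) + y**2 - 5*y*exp(x*y) - 3*z*exp(y*z))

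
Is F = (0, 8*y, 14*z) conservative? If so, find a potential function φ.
Yes, F is conservative. φ = 4*y**2 + 7*z**2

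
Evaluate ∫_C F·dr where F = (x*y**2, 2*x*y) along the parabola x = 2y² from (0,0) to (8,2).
304/3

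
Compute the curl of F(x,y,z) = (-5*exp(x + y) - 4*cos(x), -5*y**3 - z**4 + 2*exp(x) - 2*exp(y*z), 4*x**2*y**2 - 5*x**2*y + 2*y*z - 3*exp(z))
(8*x**2*y - 5*x**2 + 2*y*exp(y*z) + 4*z**3 + 2*z, 2*x*y*(5 - 4*y), (5*exp(y) + 2)*exp(x))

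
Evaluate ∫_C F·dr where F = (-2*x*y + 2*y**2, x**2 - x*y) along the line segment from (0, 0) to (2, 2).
0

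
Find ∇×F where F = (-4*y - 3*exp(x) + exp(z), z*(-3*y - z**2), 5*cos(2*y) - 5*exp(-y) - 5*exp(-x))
(3*y + 3*z**2 - 10*sin(2*y) + 5*exp(-y), exp(z) - 5*exp(-x), 4)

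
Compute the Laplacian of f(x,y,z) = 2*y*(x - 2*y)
-8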